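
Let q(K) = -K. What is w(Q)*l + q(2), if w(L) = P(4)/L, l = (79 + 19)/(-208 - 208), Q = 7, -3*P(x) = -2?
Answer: -631/312 ≈ -2.0224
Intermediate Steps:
P(x) = ⅔ (P(x) = -⅓*(-2) = ⅔)
l = -49/208 (l = 98/(-416) = 98*(-1/416) = -49/208 ≈ -0.23558)
w(L) = 2/(3*L)
w(Q)*l + q(2) = ((⅔)/7)*(-49/208) - 1*2 = ((⅔)*(⅐))*(-49/208) - 2 = (2/21)*(-49/208) - 2 = -7/312 - 2 = -631/312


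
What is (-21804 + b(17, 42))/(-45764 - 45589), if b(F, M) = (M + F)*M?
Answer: 6442/30451 ≈ 0.21155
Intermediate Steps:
b(F, M) = M*(F + M) (b(F, M) = (F + M)*M = M*(F + M))
(-21804 + b(17, 42))/(-45764 - 45589) = (-21804 + 42*(17 + 42))/(-45764 - 45589) = (-21804 + 42*59)/(-91353) = (-21804 + 2478)*(-1/91353) = -19326*(-1/91353) = 6442/30451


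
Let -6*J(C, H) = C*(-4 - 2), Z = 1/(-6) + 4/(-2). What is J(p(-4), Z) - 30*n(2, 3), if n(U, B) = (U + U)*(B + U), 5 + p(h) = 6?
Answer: -599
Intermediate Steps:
p(h) = 1 (p(h) = -5 + 6 = 1)
n(U, B) = 2*U*(B + U) (n(U, B) = (2*U)*(B + U) = 2*U*(B + U))
Z = -13/6 (Z = 1*(-1/6) + 4*(-1/2) = -1/6 - 2 = -13/6 ≈ -2.1667)
J(C, H) = C (J(C, H) = -C*(-4 - 2)/6 = -C*(-6)/6 = -(-1)*C = C)
J(p(-4), Z) - 30*n(2, 3) = 1 - 60*2*(3 + 2) = 1 - 60*2*5 = 1 - 30*20 = 1 - 600 = -599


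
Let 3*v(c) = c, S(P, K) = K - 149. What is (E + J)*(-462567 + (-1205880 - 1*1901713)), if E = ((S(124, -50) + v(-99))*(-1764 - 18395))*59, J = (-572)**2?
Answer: -986305168492160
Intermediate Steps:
S(P, K) = -149 + K
v(c) = c/3
J = 327184
E = 275936392 (E = (((-149 - 50) + (1/3)*(-99))*(-1764 - 18395))*59 = ((-199 - 33)*(-20159))*59 = -232*(-20159)*59 = 4676888*59 = 275936392)
(E + J)*(-462567 + (-1205880 - 1*1901713)) = (275936392 + 327184)*(-462567 + (-1205880 - 1*1901713)) = 276263576*(-462567 + (-1205880 - 1901713)) = 276263576*(-462567 - 3107593) = 276263576*(-3570160) = -986305168492160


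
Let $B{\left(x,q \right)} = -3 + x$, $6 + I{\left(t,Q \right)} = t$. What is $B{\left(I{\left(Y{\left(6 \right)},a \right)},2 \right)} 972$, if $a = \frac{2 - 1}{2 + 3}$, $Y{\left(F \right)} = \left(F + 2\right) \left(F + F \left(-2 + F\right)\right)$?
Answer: $224532$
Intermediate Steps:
$Y{\left(F \right)} = \left(2 + F\right) \left(F + F \left(-2 + F\right)\right)$
$a = \frac{1}{5}$ ($a = 1 \cdot \frac{1}{5} = \frac{1}{5} \approx 0.2$)
$I{\left(t,Q \right)} = -6 + t$
$B{\left(I{\left(Y{\left(6 \right)},a \right)},2 \right)} 972 = \left(-3 - \left(6 - 6 \left(-2 + 6 + 6^{2}\right)\right)\right) 972 = \left(-3 - \left(6 - 6 \left(-2 + 6 + 36\right)\right)\right) 972 = \left(-3 + \left(-6 + 6 \cdot 40\right)\right) 972 = \left(-3 + \left(-6 + 240\right)\right) 972 = \left(-3 + 234\right) 972 = 231 \cdot 972 = 224532$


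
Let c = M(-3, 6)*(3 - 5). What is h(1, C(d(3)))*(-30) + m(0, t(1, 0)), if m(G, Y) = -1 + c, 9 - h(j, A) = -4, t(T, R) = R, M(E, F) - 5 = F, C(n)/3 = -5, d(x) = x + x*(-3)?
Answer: -413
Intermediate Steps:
d(x) = -2*x (d(x) = x - 3*x = -2*x)
C(n) = -15 (C(n) = 3*(-5) = -15)
M(E, F) = 5 + F
h(j, A) = 13 (h(j, A) = 9 - 1*(-4) = 9 + 4 = 13)
c = -22 (c = (5 + 6)*(3 - 5) = 11*(-2) = -22)
m(G, Y) = -23 (m(G, Y) = -1 - 22 = -23)
h(1, C(d(3)))*(-30) + m(0, t(1, 0)) = 13*(-30) - 23 = -390 - 23 = -413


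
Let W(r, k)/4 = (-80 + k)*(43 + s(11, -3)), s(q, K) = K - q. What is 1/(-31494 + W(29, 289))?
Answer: -1/7250 ≈ -0.00013793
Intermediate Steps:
W(r, k) = -9280 + 116*k (W(r, k) = 4*((-80 + k)*(43 + (-3 - 1*11))) = 4*((-80 + k)*(43 + (-3 - 11))) = 4*((-80 + k)*(43 - 14)) = 4*((-80 + k)*29) = 4*(-2320 + 29*k) = -9280 + 116*k)
1/(-31494 + W(29, 289)) = 1/(-31494 + (-9280 + 116*289)) = 1/(-31494 + (-9280 + 33524)) = 1/(-31494 + 24244) = 1/(-7250) = -1/7250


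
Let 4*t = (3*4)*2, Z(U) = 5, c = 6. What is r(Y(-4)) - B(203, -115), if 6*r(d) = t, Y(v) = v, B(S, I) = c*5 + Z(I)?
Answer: -34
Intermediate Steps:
t = 6 (t = ((3*4)*2)/4 = (12*2)/4 = (1/4)*24 = 6)
B(S, I) = 35 (B(S, I) = 6*5 + 5 = 30 + 5 = 35)
r(d) = 1 (r(d) = (1/6)*6 = 1)
r(Y(-4)) - B(203, -115) = 1 - 1*35 = 1 - 35 = -34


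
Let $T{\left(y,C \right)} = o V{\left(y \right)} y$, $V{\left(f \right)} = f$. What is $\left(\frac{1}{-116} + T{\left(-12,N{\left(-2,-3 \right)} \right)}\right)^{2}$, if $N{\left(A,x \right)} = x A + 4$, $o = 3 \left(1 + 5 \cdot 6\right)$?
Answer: $\frac{2413272147841}{13456} \approx 1.7935 \cdot 10^{8}$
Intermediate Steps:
$o = 93$ ($o = 3 \left(1 + 30\right) = 3 \cdot 31 = 93$)
$N{\left(A,x \right)} = 4 + A x$ ($N{\left(A,x \right)} = A x + 4 = 4 + A x$)
$T{\left(y,C \right)} = 93 y^{2}$ ($T{\left(y,C \right)} = 93 y y = 93 y^{2}$)
$\left(\frac{1}{-116} + T{\left(-12,N{\left(-2,-3 \right)} \right)}\right)^{2} = \left(\frac{1}{-116} + 93 \left(-12\right)^{2}\right)^{2} = \left(- \frac{1}{116} + 93 \cdot 144\right)^{2} = \left(- \frac{1}{116} + 13392\right)^{2} = \left(\frac{1553471}{116}\right)^{2} = \frac{2413272147841}{13456}$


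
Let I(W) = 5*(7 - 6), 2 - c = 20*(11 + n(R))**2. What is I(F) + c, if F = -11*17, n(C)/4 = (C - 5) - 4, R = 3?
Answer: -3373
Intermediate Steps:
n(C) = -36 + 4*C (n(C) = 4*((C - 5) - 4) = 4*((-5 + C) - 4) = 4*(-9 + C) = -36 + 4*C)
F = -187
c = -3378 (c = 2 - 20*(11 + (-36 + 4*3))**2 = 2 - 20*(11 + (-36 + 12))**2 = 2 - 20*(11 - 24)**2 = 2 - 20*(-13)**2 = 2 - 20*169 = 2 - 1*3380 = 2 - 3380 = -3378)
I(W) = 5 (I(W) = 5*1 = 5)
I(F) + c = 5 - 3378 = -3373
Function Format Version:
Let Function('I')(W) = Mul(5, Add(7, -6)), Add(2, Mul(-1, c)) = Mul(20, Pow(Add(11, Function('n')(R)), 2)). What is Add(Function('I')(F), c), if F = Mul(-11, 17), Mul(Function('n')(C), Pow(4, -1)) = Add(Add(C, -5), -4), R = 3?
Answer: -3373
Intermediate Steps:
Function('n')(C) = Add(-36, Mul(4, C)) (Function('n')(C) = Mul(4, Add(Add(C, -5), -4)) = Mul(4, Add(Add(-5, C), -4)) = Mul(4, Add(-9, C)) = Add(-36, Mul(4, C)))
F = -187
c = -3378 (c = Add(2, Mul(-1, Mul(20, Pow(Add(11, Add(-36, Mul(4, 3))), 2)))) = Add(2, Mul(-1, Mul(20, Pow(Add(11, Add(-36, 12)), 2)))) = Add(2, Mul(-1, Mul(20, Pow(Add(11, -24), 2)))) = Add(2, Mul(-1, Mul(20, Pow(-13, 2)))) = Add(2, Mul(-1, Mul(20, 169))) = Add(2, Mul(-1, 3380)) = Add(2, -3380) = -3378)
Function('I')(W) = 5 (Function('I')(W) = Mul(5, 1) = 5)
Add(Function('I')(F), c) = Add(5, -3378) = -3373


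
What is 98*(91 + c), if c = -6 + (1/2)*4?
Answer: 8526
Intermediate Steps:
c = -4 (c = -6 + (1*(1/2))*4 = -6 + (1/2)*4 = -6 + 2 = -4)
98*(91 + c) = 98*(91 - 4) = 98*87 = 8526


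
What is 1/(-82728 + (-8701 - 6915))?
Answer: -1/98344 ≈ -1.0168e-5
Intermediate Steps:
1/(-82728 + (-8701 - 6915)) = 1/(-82728 - 15616) = 1/(-98344) = -1/98344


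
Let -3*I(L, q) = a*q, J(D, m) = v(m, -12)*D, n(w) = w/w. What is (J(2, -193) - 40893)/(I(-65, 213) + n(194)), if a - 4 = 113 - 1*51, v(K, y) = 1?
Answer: 40891/4685 ≈ 8.7281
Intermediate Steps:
a = 66 (a = 4 + (113 - 1*51) = 4 + (113 - 51) = 4 + 62 = 66)
n(w) = 1
J(D, m) = D (J(D, m) = 1*D = D)
I(L, q) = -22*q
(J(2, -193) - 40893)/(I(-65, 213) + n(194)) = (2 - 40893)/(-22*213 + 1) = -40891/(-4686 + 1) = -40891/(-4685) = -40891*(-1/4685) = 40891/4685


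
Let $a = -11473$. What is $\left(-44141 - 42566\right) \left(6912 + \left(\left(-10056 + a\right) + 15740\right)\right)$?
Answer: $-97371961$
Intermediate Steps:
$\left(-44141 - 42566\right) \left(6912 + \left(\left(-10056 + a\right) + 15740\right)\right) = \left(-44141 - 42566\right) \left(6912 + \left(\left(-10056 - 11473\right) + 15740\right)\right) = - 86707 \left(6912 + \left(-21529 + 15740\right)\right) = - 86707 \left(6912 - 5789\right) = \left(-86707\right) 1123 = -97371961$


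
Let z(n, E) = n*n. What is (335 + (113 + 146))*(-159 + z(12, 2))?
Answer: -8910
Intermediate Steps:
z(n, E) = n**2
(335 + (113 + 146))*(-159 + z(12, 2)) = (335 + (113 + 146))*(-159 + 12**2) = (335 + 259)*(-159 + 144) = 594*(-15) = -8910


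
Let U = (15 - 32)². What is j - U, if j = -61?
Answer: -350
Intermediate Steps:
U = 289 (U = (-17)² = 289)
j - U = -61 - 1*289 = -61 - 289 = -350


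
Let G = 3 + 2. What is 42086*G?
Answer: 210430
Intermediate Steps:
G = 5
42086*G = 42086*5 = 210430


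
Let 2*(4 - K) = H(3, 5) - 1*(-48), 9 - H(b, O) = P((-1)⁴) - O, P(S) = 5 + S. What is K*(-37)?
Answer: 888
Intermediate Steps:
H(b, O) = 3 + O (H(b, O) = 9 - ((5 + (-1)⁴) - O) = 9 - ((5 + 1) - O) = 9 - (6 - O) = 9 + (-6 + O) = 3 + O)
K = -24 (K = 4 - ((3 + 5) - 1*(-48))/2 = 4 - (8 + 48)/2 = 4 - ½*56 = 4 - 28 = -24)
K*(-37) = -24*(-37) = 888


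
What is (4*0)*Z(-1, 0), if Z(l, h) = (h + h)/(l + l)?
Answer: 0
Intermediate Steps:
Z(l, h) = h/l (Z(l, h) = (2*h)/((2*l)) = (2*h)*(1/(2*l)) = h/l)
(4*0)*Z(-1, 0) = (4*0)*(0/(-1)) = 0*(0*(-1)) = 0*0 = 0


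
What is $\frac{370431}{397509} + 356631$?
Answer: $\frac{47254800870}{132503} \approx 3.5663 \cdot 10^{5}$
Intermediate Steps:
$\frac{370431}{397509} + 356631 = 370431 \cdot \frac{1}{397509} + 356631 = \frac{123477}{132503} + 356631 = \frac{47254800870}{132503}$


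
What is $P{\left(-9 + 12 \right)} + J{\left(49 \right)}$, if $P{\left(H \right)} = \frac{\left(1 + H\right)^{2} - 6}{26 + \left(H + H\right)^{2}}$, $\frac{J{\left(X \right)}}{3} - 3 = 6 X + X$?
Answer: $\frac{32183}{31} \approx 1038.2$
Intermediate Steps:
$J{\left(X \right)} = 9 + 21 X$ ($J{\left(X \right)} = 9 + 3 \left(6 X + X\right) = 9 + 3 \cdot 7 X = 9 + 21 X$)
$P{\left(H \right)} = \frac{-6 + \left(1 + H\right)^{2}}{26 + 4 H^{2}}$ ($P{\left(H \right)} = \frac{-6 + \left(1 + H\right)^{2}}{26 + \left(2 H\right)^{2}} = \frac{-6 + \left(1 + H\right)^{2}}{26 + 4 H^{2}}$)
$P{\left(-9 + 12 \right)} + J{\left(49 \right)} = \frac{-6 + \left(1 + \left(-9 + 12\right)\right)^{2}}{2 \left(13 + 2 \left(-9 + 12\right)^{2}\right)} + \left(9 + 21 \cdot 49\right) = \frac{-6 + \left(1 + 3\right)^{2}}{2 \left(13 + 2 \cdot 3^{2}\right)} + \left(9 + 1029\right) = \frac{-6 + 4^{2}}{2 \left(13 + 2 \cdot 9\right)} + 1038 = \frac{-6 + 16}{2 \left(13 + 18\right)} + 1038 = \frac{1}{2} \cdot \frac{1}{31} \cdot 10 + 1038 = \frac{5}{31} + 1038 = \frac{32183}{31}$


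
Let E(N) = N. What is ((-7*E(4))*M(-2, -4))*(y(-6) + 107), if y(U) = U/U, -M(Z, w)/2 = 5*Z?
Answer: -60480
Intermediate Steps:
M(Z, w) = -10*Z
y(U) = 1
((-7*E(4))*M(-2, -4))*(y(-6) + 107) = ((-7*4)*(-10*(-2)))*(1 + 107) = -28*20*108 = -560*108 = -60480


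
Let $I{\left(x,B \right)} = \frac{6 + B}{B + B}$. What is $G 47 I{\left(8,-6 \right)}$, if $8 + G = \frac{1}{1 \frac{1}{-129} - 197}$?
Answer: $0$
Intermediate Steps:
$I{\left(x,B \right)} = \frac{6 + B}{2 B}$
$G = - \frac{203441}{25414}$ ($G = -8 + \frac{1}{1 \frac{1}{-129} - 197} = -8 + \frac{1}{1 \left(- \frac{1}{129}\right) - 197} = -8 + \frac{1}{- \frac{1}{129} - 197} = -8 + \frac{1}{- \frac{25414}{129}} = -8 - \frac{129}{25414} = - \frac{203441}{25414} \approx -8.0051$)
$G 47 I{\left(8,-6 \right)} = \left(- \frac{203441}{25414}\right) 47 \frac{6 - 6}{2 \left(-6\right)} = - \frac{9561727 \cdot \frac{1}{2} \left(- \frac{1}{6}\right) 0}{25414} = \left(- \frac{9561727}{25414}\right) 0 = 0$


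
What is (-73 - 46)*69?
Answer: -8211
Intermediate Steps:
(-73 - 46)*69 = -119*69 = -8211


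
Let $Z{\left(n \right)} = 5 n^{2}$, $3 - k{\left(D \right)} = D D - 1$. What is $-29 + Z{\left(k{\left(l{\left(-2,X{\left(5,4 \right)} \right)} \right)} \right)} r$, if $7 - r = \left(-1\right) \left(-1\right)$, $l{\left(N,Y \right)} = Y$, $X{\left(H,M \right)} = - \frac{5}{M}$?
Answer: $\frac{19103}{128} \approx 149.24$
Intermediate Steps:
$k{\left(D \right)} = 4 - D^{2}$ ($k{\left(D \right)} = 3 - \left(D D - 1\right) = 3 - \left(D^{2} - 1\right) = 3 - \left(-1 + D^{2}\right) = 4 - D^{2}$)
$r = 6$ ($r = 7 - \left(-1\right) \left(-1\right) = 7 - 1 = 6$)
$-29 + Z{\left(k{\left(l{\left(-2,X{\left(5,4 \right)} \right)} \right)} \right)} r = -29 + 5 \left(4 - \left(- \frac{5}{4}\right)^{2}\right)^{2} \cdot 6 = -29 + 5 \left(4 - \frac{25}{16}\right)^{2} \cdot 6 = -29 + 5 \left(\frac{39}{16}\right)^{2} \cdot 6 = -29 + 5 \cdot \frac{1521}{256} \cdot 6 = -29 + \frac{7605}{256} \cdot 6 = -29 + \frac{22815}{128} = \frac{19103}{128}$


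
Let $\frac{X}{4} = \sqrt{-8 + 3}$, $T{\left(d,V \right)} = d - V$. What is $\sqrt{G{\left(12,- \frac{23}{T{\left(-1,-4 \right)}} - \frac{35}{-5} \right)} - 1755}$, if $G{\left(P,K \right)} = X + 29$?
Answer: $\sqrt{-1726 + 4 i \sqrt{5}} \approx 0.1076 + 41.545 i$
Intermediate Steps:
$X = 4 i \sqrt{5}$ ($X = 4 \sqrt{-8 + 3} = 4 \sqrt{-5} = 4 i \sqrt{5} \approx 8.9443 i$)
$G{\left(P,K \right)} = 29 + 4 i \sqrt{5}$ ($G{\left(P,K \right)} = 4 i \sqrt{5} + 29 = 29 + 4 i \sqrt{5}$)
$\sqrt{G{\left(12,- \frac{23}{T{\left(-1,-4 \right)}} - \frac{35}{-5} \right)} - 1755} = \sqrt{\left(29 + 4 i \sqrt{5}\right) - 1755} = \sqrt{-1726 + 4 i \sqrt{5}}$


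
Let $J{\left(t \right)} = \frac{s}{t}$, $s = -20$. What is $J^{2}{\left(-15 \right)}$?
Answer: $\frac{16}{9} \approx 1.7778$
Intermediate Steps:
$J{\left(t \right)} = - \frac{20}{t}$
$J^{2}{\left(-15 \right)} = \left(- \frac{20}{-15}\right)^{2} = \left(\left(-20\right) \left(- \frac{1}{15}\right)\right)^{2} = \left(\frac{4}{3}\right)^{2} = \frac{16}{9}$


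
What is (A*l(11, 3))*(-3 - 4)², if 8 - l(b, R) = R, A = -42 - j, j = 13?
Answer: -13475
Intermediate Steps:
A = -55 (A = -42 - 1*13 = -42 - 13 = -55)
l(b, R) = 8 - R
(A*l(11, 3))*(-3 - 4)² = (-55*(8 - 1*3))*(-3 - 4)² = -55*(8 - 3)*(-7)² = -55*5*49 = -275*49 = -13475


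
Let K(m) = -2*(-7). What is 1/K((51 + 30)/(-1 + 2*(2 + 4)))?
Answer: 1/14 ≈ 0.071429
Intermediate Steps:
K(m) = 14
1/K((51 + 30)/(-1 + 2*(2 + 4))) = 1/14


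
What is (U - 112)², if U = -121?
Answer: 54289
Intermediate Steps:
(U - 112)² = (-121 - 112)² = (-233)² = 54289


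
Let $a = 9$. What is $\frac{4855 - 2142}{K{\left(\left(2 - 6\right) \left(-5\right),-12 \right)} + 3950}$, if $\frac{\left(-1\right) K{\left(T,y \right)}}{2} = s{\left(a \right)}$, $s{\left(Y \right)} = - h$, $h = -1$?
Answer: $\frac{2713}{3948} \approx 0.68718$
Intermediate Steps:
$s{\left(Y \right)} = 1$ ($s{\left(Y \right)} = \left(-1\right) \left(-1\right) = 1$)
$K{\left(T,y \right)} = -2$ ($K{\left(T,y \right)} = \left(-2\right) 1 = -2$)
$\frac{4855 - 2142}{K{\left(\left(2 - 6\right) \left(-5\right),-12 \right)} + 3950} = \frac{4855 - 2142}{-2 + 3950} = \frac{2713}{3948}$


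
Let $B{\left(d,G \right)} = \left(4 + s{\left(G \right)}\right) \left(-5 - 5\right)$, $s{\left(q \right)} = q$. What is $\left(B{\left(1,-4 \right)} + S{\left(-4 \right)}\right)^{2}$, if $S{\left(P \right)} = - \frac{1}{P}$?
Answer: $\frac{1}{16} \approx 0.0625$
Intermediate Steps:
$B{\left(d,G \right)} = -40 - 10 G$ ($B{\left(d,G \right)} = \left(4 + G\right) \left(-5 - 5\right) = \left(4 + G\right) \left(-10\right) = -40 - 10 G$)
$\left(B{\left(1,-4 \right)} + S{\left(-4 \right)}\right)^{2} = \left(\left(-40 - -40\right) - \frac{1}{-4}\right)^{2} = \left(\left(-40 + 40\right) - - \frac{1}{4}\right)^{2} = \left(0 + \frac{1}{4}\right)^{2} = \left(\frac{1}{4}\right)^{2} = \frac{1}{16}$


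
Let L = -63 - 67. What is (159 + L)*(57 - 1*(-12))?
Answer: 2001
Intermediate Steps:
L = -130
(159 + L)*(57 - 1*(-12)) = (159 - 130)*(57 - 1*(-12)) = 29*(57 + 12) = 29*69 = 2001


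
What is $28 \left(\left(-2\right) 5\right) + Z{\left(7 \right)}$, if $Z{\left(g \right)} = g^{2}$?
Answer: $-231$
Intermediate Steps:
$28 \left(\left(-2\right) 5\right) + Z{\left(7 \right)} = 28 \left(\left(-2\right) 5\right) + 7^{2} = 28 \left(-10\right) + 49 = -280 + 49 = -231$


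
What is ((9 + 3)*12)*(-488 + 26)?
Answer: -66528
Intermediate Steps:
((9 + 3)*12)*(-488 + 26) = (12*12)*(-462) = 144*(-462) = -66528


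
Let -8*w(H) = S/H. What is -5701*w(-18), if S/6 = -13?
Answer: 74113/24 ≈ 3088.0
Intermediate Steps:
S = -78 (S = 6*(-13) = -78)
w(H) = 39/(4*H) (w(H) = -(-39)/(4*H) = 39/(4*H))
-5701*w(-18) = -222339/(4*(-18)) = -222339*(-1)/(4*18) = -5701*(-13/24) = 74113/24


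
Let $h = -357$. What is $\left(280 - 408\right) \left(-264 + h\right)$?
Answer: $79488$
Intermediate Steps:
$\left(280 - 408\right) \left(-264 + h\right) = \left(280 - 408\right) \left(-264 - 357\right) = \left(-128\right) \left(-621\right) = 79488$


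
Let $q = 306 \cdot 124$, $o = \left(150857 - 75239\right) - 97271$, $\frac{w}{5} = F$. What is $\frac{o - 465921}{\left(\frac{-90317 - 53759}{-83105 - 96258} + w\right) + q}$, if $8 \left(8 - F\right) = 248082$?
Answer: $\frac{349810941448}{83989556343} \approx 4.1649$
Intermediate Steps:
$F = - \frac{124009}{4}$ ($F = 8 - \frac{124041}{4} = - \frac{124009}{4} \approx -31002.0$)
$w = - \frac{620045}{4}$ ($w = 5 \left(- \frac{124009}{4}\right) = - \frac{620045}{4} \approx -1.5501 \cdot 10^{5}$)
$o = -21653$ ($o = 75618 - 97271 = -21653$)
$q = 37944$
$\frac{o - 465921}{\left(\frac{-90317 - 53759}{-83105 - 96258} + w\right) + q} = \frac{-21653 - 465921}{\left(\frac{-90317 - 53759}{-83105 - 96258} - \frac{620045}{4}\right) + 37944} = - \frac{487574}{\left(- \frac{144076}{-179363} - \frac{620045}{4}\right) + 37944} = - \frac{487574}{\left(\left(-144076\right) \left(- \frac{1}{179363}\right) - \frac{620045}{4}\right) + 37944} = - \frac{487574}{\left(\frac{144076}{179363} - \frac{620045}{4}\right) + 37944} = - \frac{487574}{- \frac{111212555031}{717452} + 37944} = - \frac{487574}{- \frac{83989556343}{717452}} = \left(-487574\right) \left(- \frac{717452}{83989556343}\right) = \frac{349810941448}{83989556343}$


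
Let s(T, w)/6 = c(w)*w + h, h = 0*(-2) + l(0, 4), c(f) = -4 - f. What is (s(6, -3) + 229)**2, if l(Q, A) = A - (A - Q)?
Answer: 61009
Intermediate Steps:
l(Q, A) = Q (l(Q, A) = A + (Q - A) = Q)
h = 0 (h = 0*(-2) + 0 = 0 + 0 = 0)
s(T, w) = 6*w*(-4 - w) (s(T, w) = 6*((-4 - w)*w + 0) = 6*(w*(-4 - w) + 0) = 6*(w*(-4 - w)) = 6*w*(-4 - w))
(s(6, -3) + 229)**2 = (-6*(-3)*(4 - 3) + 229)**2 = (-6*(-3)*1 + 229)**2 = (18 + 229)**2 = 247**2 = 61009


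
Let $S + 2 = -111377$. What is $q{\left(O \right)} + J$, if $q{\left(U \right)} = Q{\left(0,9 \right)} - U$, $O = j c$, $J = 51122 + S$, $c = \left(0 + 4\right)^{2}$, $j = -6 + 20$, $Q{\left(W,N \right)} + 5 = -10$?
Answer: $-60496$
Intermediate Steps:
$S = -111379$ ($S = -2 - 111377 = -111379$)
$Q{\left(W,N \right)} = -15$ ($Q{\left(W,N \right)} = -5 - 10 = -15$)
$j = 14$
$c = 16$ ($c = 4^{2} = 16$)
$J = -60257$ ($J = 51122 - 111379 = -60257$)
$O = 224$ ($O = 14 \cdot 16 = 224$)
$q{\left(U \right)} = -15 - U$
$q{\left(O \right)} + J = \left(-15 - 224\right) - 60257 = -239 - 60257 = -60496$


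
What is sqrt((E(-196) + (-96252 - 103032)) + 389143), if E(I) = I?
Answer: sqrt(189663) ≈ 435.50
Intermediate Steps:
sqrt((E(-196) + (-96252 - 103032)) + 389143) = sqrt((-196 + (-96252 - 103032)) + 389143) = sqrt((-196 - 199284) + 389143) = sqrt(-199480 + 389143) = sqrt(189663)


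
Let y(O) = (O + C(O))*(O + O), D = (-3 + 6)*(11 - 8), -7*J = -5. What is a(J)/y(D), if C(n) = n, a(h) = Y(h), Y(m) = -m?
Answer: -5/2268 ≈ -0.0022046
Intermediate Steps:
J = 5/7 (J = -⅐*(-5) = 5/7 ≈ 0.71429)
a(h) = -h
D = 9 (D = 3*3 = 9)
y(O) = 4*O² (y(O) = (O + O)*(O + O) = (2*O)*(2*O) = 4*O²)
a(J)/y(D) = (-1*5/7)/((4*9²)) = -5/(7*(4*81)) = -5/7/324 = -5/7*1/324 = -5/2268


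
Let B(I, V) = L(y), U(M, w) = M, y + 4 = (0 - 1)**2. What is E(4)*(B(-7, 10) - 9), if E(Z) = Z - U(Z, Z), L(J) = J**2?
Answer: 0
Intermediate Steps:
y = -3 (y = -4 + (0 - 1)**2 = -4 + (-1)**2 = -4 + 1 = -3)
B(I, V) = 9 (B(I, V) = (-3)**2 = 9)
E(Z) = 0 (E(Z) = Z - Z = 0)
E(4)*(B(-7, 10) - 9) = 0*(9 - 9) = 0*0 = 0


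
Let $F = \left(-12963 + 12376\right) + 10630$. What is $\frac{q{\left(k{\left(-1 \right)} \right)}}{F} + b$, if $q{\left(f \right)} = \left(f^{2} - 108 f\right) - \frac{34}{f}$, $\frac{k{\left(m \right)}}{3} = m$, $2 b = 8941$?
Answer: $\frac{269385455}{60258} \approx 4470.5$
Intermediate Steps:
$b = \frac{8941}{2}$ ($b = \frac{1}{2} \cdot 8941 = \frac{8941}{2} \approx 4470.5$)
$F = 10043$ ($F = -587 + 10630 = 10043$)
$k{\left(m \right)} = 3 m$
$q{\left(f \right)} = f^{2} - 108 f - \frac{34}{f}$
$\frac{q{\left(k{\left(-1 \right)} \right)}}{F} + b = \frac{\frac{1}{3 \left(-1\right)} \left(-34 + \left(3 \left(-1\right)\right)^{2} \left(-108 + 3 \left(-1\right)\right)\right)}{10043} + \frac{8941}{2} = \frac{-34 + \left(-3\right)^{2} \left(-108 - 3\right)}{-3} \cdot \frac{1}{10043} + \frac{8941}{2} = - \frac{-34 + 9 \left(-111\right)}{3} \cdot \frac{1}{10043} + \frac{8941}{2} = - \frac{-34 - 999}{3} \cdot \frac{1}{10043} + \frac{8941}{2} = \left(- \frac{1}{3}\right) \left(-1033\right) \frac{1}{10043} + \frac{8941}{2} = \frac{1033}{3} \cdot \frac{1}{10043} + \frac{8941}{2} = \frac{1033}{30129} + \frac{8941}{2} = \frac{269385455}{60258}$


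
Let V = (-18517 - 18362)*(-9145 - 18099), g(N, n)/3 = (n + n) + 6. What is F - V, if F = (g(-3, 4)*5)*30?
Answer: -1004725176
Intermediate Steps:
g(N, n) = 18 + 6*n (g(N, n) = 3*((n + n) + 6) = 3*(2*n + 6) = 3*(6 + 2*n) = 18 + 6*n)
F = 6300 (F = ((18 + 6*4)*5)*30 = ((18 + 24)*5)*30 = (42*5)*30 = 210*30 = 6300)
V = 1004731476 (V = -36879*(-27244) = 1004731476)
F - V = 6300 - 1*1004731476 = 6300 - 1004731476 = -1004725176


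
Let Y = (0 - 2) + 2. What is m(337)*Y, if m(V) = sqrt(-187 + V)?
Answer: 0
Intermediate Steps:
Y = 0 (Y = -2 + 2 = 0)
m(337)*Y = sqrt(-187 + 337)*0 = sqrt(150)*0 = (5*sqrt(6))*0 = 0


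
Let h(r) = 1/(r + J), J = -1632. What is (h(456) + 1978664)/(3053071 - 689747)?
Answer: 2326908863/2779269024 ≈ 0.83724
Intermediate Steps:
h(r) = 1/(-1632 + r) (h(r) = 1/(r - 1632) = 1/(-1632 + r))
(h(456) + 1978664)/(3053071 - 689747) = (1/(-1632 + 456) + 1978664)/(3053071 - 689747) = (1/(-1176) + 1978664)/2363324 = (-1/1176 + 1978664)*(1/2363324) = (2326908863/1176)*(1/2363324) = 2326908863/2779269024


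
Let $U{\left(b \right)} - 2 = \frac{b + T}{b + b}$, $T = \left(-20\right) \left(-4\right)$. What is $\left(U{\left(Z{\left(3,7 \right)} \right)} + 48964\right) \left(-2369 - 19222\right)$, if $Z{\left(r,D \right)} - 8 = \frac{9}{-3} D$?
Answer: $- \frac{27486400959}{26} \approx -1.0572 \cdot 10^{9}$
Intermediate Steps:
$T = 80$
$Z{\left(r,D \right)} = 8 - 3 D$ ($Z{\left(r,D \right)} = 8 + \frac{9}{-3} D = 8 + 9 \left(- \frac{1}{3}\right) D = 8 - 3 D$)
$U{\left(b \right)} = 2 + \frac{80 + b}{2 b}$ ($U{\left(b \right)} = 2 + \frac{b + 80}{b + b} = 2 + \frac{80 + b}{2 b}$)
$\left(U{\left(Z{\left(3,7 \right)} \right)} + 48964\right) \left(-2369 - 19222\right) = \left(\left(\frac{5}{2} + \frac{40}{8 - 21}\right) + 48964\right) \left(-2369 - 19222\right) = \left(\left(\frac{5}{2} + \frac{40}{8 - 21}\right) + 48964\right) \left(-21591\right) = \left(\left(\frac{5}{2} + \frac{40}{-13}\right) + 48964\right) \left(-21591\right) = \left(\left(\frac{5}{2} + 40 \left(- \frac{1}{13}\right)\right) + 48964\right) \left(-21591\right) = \left(\left(\frac{5}{2} - \frac{40}{13}\right) + 48964\right) \left(-21591\right) = \left(- \frac{15}{26} + 48964\right) \left(-21591\right) = \frac{1273049}{26} \left(-21591\right) = - \frac{27486400959}{26}$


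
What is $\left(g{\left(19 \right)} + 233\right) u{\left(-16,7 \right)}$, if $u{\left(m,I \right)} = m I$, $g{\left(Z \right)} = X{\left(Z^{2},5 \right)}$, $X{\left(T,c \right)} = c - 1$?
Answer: $-26544$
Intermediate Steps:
$X{\left(T,c \right)} = -1 + c$
$g{\left(Z \right)} = 4$ ($g{\left(Z \right)} = -1 + 5 = 4$)
$u{\left(m,I \right)} = I m$
$\left(g{\left(19 \right)} + 233\right) u{\left(-16,7 \right)} = \left(4 + 233\right) 7 \left(-16\right) = 237 \left(-112\right) = -26544$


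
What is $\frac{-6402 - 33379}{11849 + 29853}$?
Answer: $- \frac{39781}{41702} \approx -0.95393$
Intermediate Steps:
$\frac{-6402 - 33379}{11849 + 29853} = \frac{-6402 - 33379}{41702} = \left(-6402 - 33379\right) \frac{1}{41702} = \left(-39781\right) \frac{1}{41702} = - \frac{39781}{41702}$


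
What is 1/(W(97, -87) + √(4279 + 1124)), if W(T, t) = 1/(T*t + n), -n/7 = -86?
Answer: 7837/331844528306 + 61418569*√5403/331844528306 ≈ 0.013605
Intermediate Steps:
n = 602 (n = -7*(-86) = 602)
W(T, t) = 1/(602 + T*t) (W(T, t) = 1/(T*t + 602) = 1/(602 + T*t))
1/(W(97, -87) + √(4279 + 1124)) = 1/(1/(602 + 97*(-87)) + √(4279 + 1124)) = 1/(1/(602 - 8439) + √5403) = 1/(1/(-7837) + √5403) = 1/(-1/7837 + √5403)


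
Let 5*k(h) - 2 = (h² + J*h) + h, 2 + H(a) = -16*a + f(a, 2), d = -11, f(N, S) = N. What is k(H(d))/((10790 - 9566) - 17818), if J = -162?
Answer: -164/41485 ≈ -0.0039532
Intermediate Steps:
H(a) = -2 - 15*a (H(a) = -2 + (-16*a + a) = -2 - 15*a)
k(h) = ⅖ - 161*h/5 + h²/5 (k(h) = ⅖ + ((h² - 162*h) + h)/5 = ⅖ + (h² - 161*h)/5 = ⅖ + (-161*h/5 + h²/5) = ⅖ - 161*h/5 + h²/5)
k(H(d))/((10790 - 9566) - 17818) = (⅖ - 161*(-2 - 15*(-11))/5 + (-2 - 15*(-11))²/5)/((10790 - 9566) - 17818) = (⅖ - 161*(-2 + 165)/5 + (-2 + 165)²/5)/(1224 - 17818) = (⅖ - 161/5*163 + (⅕)*163²)/(-16594) = (⅖ - 26243/5 + (⅕)*26569)*(-1/16594) = (⅖ - 26243/5 + 26569/5)*(-1/16594) = (328/5)*(-1/16594) = -164/41485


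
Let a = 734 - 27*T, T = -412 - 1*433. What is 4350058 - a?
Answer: 4326509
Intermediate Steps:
T = -845 (T = -412 - 433 = -845)
a = 23549 (a = 734 - 27*(-845) = 734 + 22815 = 23549)
4350058 - a = 4350058 - 1*23549 = 4350058 - 23549 = 4326509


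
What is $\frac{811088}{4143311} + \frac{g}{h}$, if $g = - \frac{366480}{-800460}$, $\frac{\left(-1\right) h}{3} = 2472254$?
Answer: $\frac{13375786124073418}{68328047335866477} \approx 0.19576$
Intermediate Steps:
$h = -7416762$ ($h = \left(-3\right) 2472254 = -7416762$)
$g = \frac{2036}{4447}$ ($g = \left(-366480\right) \left(- \frac{1}{800460}\right) = \frac{2036}{4447} \approx 0.45784$)
$\frac{811088}{4143311} + \frac{g}{h} = \frac{811088}{4143311} + \frac{2036}{4447 \left(-7416762\right)} = 811088 \cdot \frac{1}{4143311} + \frac{2036}{4447} \left(- \frac{1}{7416762}\right) = \frac{811088}{4143311} - \frac{1018}{16491170307} = \frac{13375786124073418}{68328047335866477}$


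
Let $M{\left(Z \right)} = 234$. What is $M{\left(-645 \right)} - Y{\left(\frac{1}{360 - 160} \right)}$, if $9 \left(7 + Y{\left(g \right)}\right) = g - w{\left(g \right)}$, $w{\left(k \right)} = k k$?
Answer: $\frac{86759801}{360000} \approx 241.0$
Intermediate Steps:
$w{\left(k \right)} = k^{2}$
$Y{\left(g \right)} = -7 - \frac{g^{2}}{9} + \frac{g}{9}$ ($Y{\left(g \right)} = -7 + \frac{g - g^{2}}{9} = -7 - \left(- \frac{g}{9} + \frac{g^{2}}{9}\right) = -7 - \frac{g^{2}}{9} + \frac{g}{9}$)
$M{\left(-645 \right)} - Y{\left(\frac{1}{360 - 160} \right)} = 234 - \left(-7 - \frac{\left(\frac{1}{360 - 160}\right)^{2}}{9} + \frac{1}{9 \left(360 - 160\right)}\right) = 234 - \left(-7 - \frac{\left(\frac{1}{200}\right)^{2}}{9} + \frac{1}{9 \cdot 200}\right) = 234 - \left(-7 - \frac{1}{9 \cdot 40000} + \frac{1}{9} \cdot \frac{1}{200}\right) = 234 - \left(-7 - \frac{1}{360000} + \frac{1}{1800}\right) = 234 - - \frac{2519801}{360000} = 234 + \frac{2519801}{360000} = \frac{86759801}{360000}$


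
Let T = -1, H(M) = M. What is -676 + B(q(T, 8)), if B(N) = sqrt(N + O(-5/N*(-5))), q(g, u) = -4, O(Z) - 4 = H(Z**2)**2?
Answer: -10191/16 ≈ -636.94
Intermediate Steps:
O(Z) = 4 + Z**4 (O(Z) = 4 + (Z**2)**2 = 4 + Z**4)
B(N) = sqrt(4 + N + 390625/N**4) (B(N) = sqrt(N + (4 + (-5/N*(-5))**4)) = sqrt(N + (4 + (25/N)**4)) = sqrt(N + (4 + 390625/N**4)) = sqrt(4 + N + 390625/N**4))
-676 + B(q(T, 8)) = -676 + sqrt(4 - 4 + 390625/(-4)**4) = -676 + sqrt(4 - 4 + 390625*(1/256)) = -676 + sqrt(4 - 4 + 390625/256) = -676 + sqrt(390625/256) = -676 + 625/16 = -10191/16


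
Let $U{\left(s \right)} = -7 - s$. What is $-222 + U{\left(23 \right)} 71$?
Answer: $-2352$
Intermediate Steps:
$-222 + U{\left(23 \right)} 71 = -222 + \left(-7 - 23\right) 71 = -222 - 2130 = -2352$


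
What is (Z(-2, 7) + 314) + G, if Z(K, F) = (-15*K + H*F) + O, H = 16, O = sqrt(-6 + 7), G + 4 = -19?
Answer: 434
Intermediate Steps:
G = -23 (G = -4 - 19 = -23)
O = 1 (O = sqrt(1) = 1)
Z(K, F) = 1 - 15*K + 16*F (Z(K, F) = (-15*K + 16*F) + 1 = 1 - 15*K + 16*F)
(Z(-2, 7) + 314) + G = ((1 - 15*(-2) + 16*7) + 314) - 23 = ((1 + 30 + 112) + 314) - 23 = (143 + 314) - 23 = 457 - 23 = 434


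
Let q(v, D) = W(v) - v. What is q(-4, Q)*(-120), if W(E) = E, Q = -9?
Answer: 0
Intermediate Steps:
q(v, D) = 0 (q(v, D) = v - v = 0)
q(-4, Q)*(-120) = 0*(-120) = 0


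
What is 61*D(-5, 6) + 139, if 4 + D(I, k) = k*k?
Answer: 2091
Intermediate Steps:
D(I, k) = -4 + k² (D(I, k) = -4 + k*k = -4 + k²)
61*D(-5, 6) + 139 = 61*(-4 + 6²) + 139 = 61*(-4 + 36) + 139 = 61*32 + 139 = 1952 + 139 = 2091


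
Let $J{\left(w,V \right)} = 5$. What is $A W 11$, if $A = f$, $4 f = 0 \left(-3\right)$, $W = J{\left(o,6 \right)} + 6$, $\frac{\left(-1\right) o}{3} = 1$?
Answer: $0$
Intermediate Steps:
$o = -3$ ($o = \left(-3\right) 1 = -3$)
$W = 11$ ($W = 5 + 6 = 11$)
$f = 0$ ($f = \frac{0 \left(-3\right)}{4} = \frac{1}{4} \cdot 0 = 0$)
$A = 0$
$A W 11 = 0 \cdot 11 \cdot 11 = 0 \cdot 11 = 0$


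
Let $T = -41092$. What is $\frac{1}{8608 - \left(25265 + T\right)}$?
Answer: $\frac{1}{24435} \approx 4.0925 \cdot 10^{-5}$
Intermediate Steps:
$\frac{1}{8608 - \left(25265 + T\right)} = \frac{1}{8608 - -15827} = \frac{1}{8608 + \left(-25265 + 41092\right)} = \frac{1}{8608 + 15827} = \frac{1}{24435}$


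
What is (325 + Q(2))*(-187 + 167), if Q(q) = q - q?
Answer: -6500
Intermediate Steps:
Q(q) = 0
(325 + Q(2))*(-187 + 167) = (325 + 0)*(-187 + 167) = 325*(-20) = -6500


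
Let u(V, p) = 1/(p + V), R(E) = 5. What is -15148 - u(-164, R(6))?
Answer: -2408531/159 ≈ -15148.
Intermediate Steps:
u(V, p) = 1/(V + p)
-15148 - u(-164, R(6)) = -15148 - 1/(-164 + 5) = -15148 - 1/(-159) = -15148 - 1*(-1/159) = -15148 + 1/159 = -2408531/159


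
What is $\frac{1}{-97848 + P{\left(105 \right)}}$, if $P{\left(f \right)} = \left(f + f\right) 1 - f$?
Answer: $- \frac{1}{97743} \approx -1.0231 \cdot 10^{-5}$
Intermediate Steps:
$P{\left(f \right)} = f$ ($P{\left(f \right)} = 2 f 1 - f = 2 f - f = f$)
$\frac{1}{-97848 + P{\left(105 \right)}} = \frac{1}{-97848 + 105} = \frac{1}{-97743} = - \frac{1}{97743}$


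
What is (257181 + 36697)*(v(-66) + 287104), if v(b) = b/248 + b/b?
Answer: 5231173428793/62 ≈ 8.4374e+10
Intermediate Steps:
v(b) = 1 + b/248 (v(b) = b*(1/248) + 1 = b/248 + 1 = 1 + b/248)
(257181 + 36697)*(v(-66) + 287104) = (257181 + 36697)*((1 + (1/248)*(-66)) + 287104) = 293878*((1 - 33/124) + 287104) = 293878*(91/124 + 287104) = 293878*(35600987/124) = 5231173428793/62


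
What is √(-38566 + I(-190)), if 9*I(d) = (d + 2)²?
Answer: 5*I*√12470/3 ≈ 186.12*I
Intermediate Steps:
I(d) = (2 + d)²/9 (I(d) = (d + 2)²/9 = (2 + d)²/9)
√(-38566 + I(-190)) = √(-38566 + (2 - 190)²/9) = √(-38566 + (⅑)*(-188)²) = √(-38566 + (⅑)*35344) = √(-38566 + 35344/9) = √(-311750/9) = 5*I*√12470/3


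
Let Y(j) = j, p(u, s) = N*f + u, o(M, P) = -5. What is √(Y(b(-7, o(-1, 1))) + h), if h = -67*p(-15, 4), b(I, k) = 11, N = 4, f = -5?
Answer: 2*√589 ≈ 48.539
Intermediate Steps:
p(u, s) = -20 + u (p(u, s) = 4*(-5) + u = -20 + u)
h = 2345 (h = -67*(-20 - 15) = -67*(-35) = 2345)
√(Y(b(-7, o(-1, 1))) + h) = √(11 + 2345) = √2356 = 2*√589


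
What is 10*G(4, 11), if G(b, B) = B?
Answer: 110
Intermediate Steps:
10*G(4, 11) = 10*11 = 110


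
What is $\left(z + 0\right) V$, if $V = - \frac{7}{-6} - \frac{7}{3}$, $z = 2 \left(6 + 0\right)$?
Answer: $-14$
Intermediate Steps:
$z = 12$ ($z = 2 \cdot 6 = 12$)
$V = - \frac{7}{6}$ ($V = \left(-7\right) \left(- \frac{1}{6}\right) - \frac{7}{3} = \frac{7}{6} - \frac{7}{3} = - \frac{7}{6} \approx -1.1667$)
$\left(z + 0\right) V = \left(12 + 0\right) \left(- \frac{7}{6}\right) = 12 \left(- \frac{7}{6}\right) = -14$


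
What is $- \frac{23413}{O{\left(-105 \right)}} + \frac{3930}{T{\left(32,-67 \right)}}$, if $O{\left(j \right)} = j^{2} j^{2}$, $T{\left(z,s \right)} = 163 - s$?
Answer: $\frac{47768857126}{2795664375} \approx 17.087$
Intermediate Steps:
$O{\left(j \right)} = j^{4}$
$- \frac{23413}{O{\left(-105 \right)}} + \frac{3930}{T{\left(32,-67 \right)}} = - \frac{23413}{\left(-105\right)^{4}} + \frac{3930}{163 - -67} = - \frac{23413}{121550625} + \frac{3930}{163 + 67} = \left(-23413\right) \frac{1}{121550625} + \frac{3930}{230} = - \frac{23413}{121550625} + 3930 \cdot \frac{1}{230} = - \frac{23413}{121550625} + \frac{393}{23} = \frac{47768857126}{2795664375}$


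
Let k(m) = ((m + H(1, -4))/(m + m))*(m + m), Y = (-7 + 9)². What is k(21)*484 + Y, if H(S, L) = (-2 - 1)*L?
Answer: 15976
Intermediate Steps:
H(S, L) = -3*L
Y = 4 (Y = 2² = 4)
k(m) = 12 + m (k(m) = ((m - 3*(-4))/(m + m))*(m + m) = ((m + 12)/((2*m)))*(2*m) = ((12 + m)*(1/(2*m)))*(2*m) = ((12 + m)/(2*m))*(2*m) = 12 + m)
k(21)*484 + Y = (12 + 21)*484 + 4 = 33*484 + 4 = 15972 + 4 = 15976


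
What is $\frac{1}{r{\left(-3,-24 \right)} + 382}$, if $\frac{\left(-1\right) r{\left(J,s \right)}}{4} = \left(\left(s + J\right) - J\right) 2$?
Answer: $\frac{1}{574} \approx 0.0017422$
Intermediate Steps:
$r{\left(J,s \right)} = - 8 s$ ($r{\left(J,s \right)} = - 4 \left(\left(s + J\right) - J\right) 2 = - 4 \left(\left(J + s\right) - J\right) 2 = - 4 s 2 = - 4 \cdot 2 s = - 8 s$)
$\frac{1}{r{\left(-3,-24 \right)} + 382} = \frac{1}{\left(-8\right) \left(-24\right) + 382} = \frac{1}{192 + 382} = \frac{1}{574}$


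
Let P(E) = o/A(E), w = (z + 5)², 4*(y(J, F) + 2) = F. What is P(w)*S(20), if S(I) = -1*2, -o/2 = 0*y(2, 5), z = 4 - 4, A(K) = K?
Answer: 0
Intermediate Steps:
z = 0
y(J, F) = -2 + F/4
o = 0 (o = -0*(-2 + (¼)*5) = -0*(-2 + 5/4) = -0*(-3)/4 = -2*0 = 0)
S(I) = -2
w = 25 (w = (0 + 5)² = 5² = 25)
P(E) = 0 (P(E) = 0/E = 0)
P(w)*S(20) = 0*(-2) = 0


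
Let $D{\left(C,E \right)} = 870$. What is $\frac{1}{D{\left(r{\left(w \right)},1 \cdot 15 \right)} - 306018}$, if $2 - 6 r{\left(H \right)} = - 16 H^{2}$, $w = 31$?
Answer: $- \frac{1}{305148} \approx -3.2771 \cdot 10^{-6}$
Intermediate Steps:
$r{\left(H \right)} = \frac{1}{3} + \frac{8 H^{2}}{3}$ ($r{\left(H \right)} = \frac{1}{3} - \frac{\left(-16\right) H^{2}}{6} = \frac{1}{3} + \frac{8 H^{2}}{3}$)
$\frac{1}{D{\left(r{\left(w \right)},1 \cdot 15 \right)} - 306018} = \frac{1}{870 - 306018} = \frac{1}{-305148} = - \frac{1}{305148}$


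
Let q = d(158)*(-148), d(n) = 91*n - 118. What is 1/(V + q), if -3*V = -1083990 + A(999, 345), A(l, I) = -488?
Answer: -3/5246962 ≈ -5.7176e-7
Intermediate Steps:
d(n) = -118 + 91*n
V = 1084478/3 (V = -(-1083990 - 488)/3 = -⅓*(-1084478) = 1084478/3 ≈ 3.6149e+5)
q = -2110480 (q = (-118 + 91*158)*(-148) = (-118 + 14378)*(-148) = 14260*(-148) = -2110480)
1/(V + q) = 1/(1084478/3 - 2110480) = 1/(-5246962/3) = -3/5246962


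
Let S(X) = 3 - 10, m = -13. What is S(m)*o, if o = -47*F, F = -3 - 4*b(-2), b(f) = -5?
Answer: 5593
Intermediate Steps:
S(X) = -7
F = 17 (F = -3 - 4*(-5) = -3 + 20 = 17)
o = -799 (o = -47*17 = -799)
S(m)*o = -7*(-799) = 5593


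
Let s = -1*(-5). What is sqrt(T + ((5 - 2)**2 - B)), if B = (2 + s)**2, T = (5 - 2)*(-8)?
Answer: 8*I ≈ 8.0*I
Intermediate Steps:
s = 5
T = -24 (T = 3*(-8) = -24)
B = 49 (B = (2 + 5)**2 = 7**2 = 49)
sqrt(T + ((5 - 2)**2 - B)) = sqrt(-24 + ((5 - 2)**2 - 1*49)) = sqrt(-24 + (3**2 - 49)) = sqrt(-24 + (9 - 49)) = sqrt(-24 - 40) = sqrt(-64) = 8*I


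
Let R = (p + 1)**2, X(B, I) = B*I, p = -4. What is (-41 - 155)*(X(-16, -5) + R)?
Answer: -17444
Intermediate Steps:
R = 9 (R = (-4 + 1)**2 = (-3)**2 = 9)
(-41 - 155)*(X(-16, -5) + R) = (-41 - 155)*(-16*(-5) + 9) = -196*(80 + 9) = -196*89 = -17444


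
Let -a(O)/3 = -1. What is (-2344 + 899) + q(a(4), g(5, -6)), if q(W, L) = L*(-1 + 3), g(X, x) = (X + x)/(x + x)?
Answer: -8669/6 ≈ -1444.8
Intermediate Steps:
a(O) = 3 (a(O) = -3*(-1) = 3)
g(X, x) = (X + x)/(2*x) (g(X, x) = (X + x)/((2*x)) = (X + x)*(1/(2*x)) = (X + x)/(2*x))
q(W, L) = 2*L (q(W, L) = L*2 = 2*L)
(-2344 + 899) + q(a(4), g(5, -6)) = (-2344 + 899) + 2*((½)*(5 - 6)/(-6)) = -1445 + 2*((½)*(-⅙)*(-1)) = -1445 + 2*(1/12) = -1445 + ⅙ = -8669/6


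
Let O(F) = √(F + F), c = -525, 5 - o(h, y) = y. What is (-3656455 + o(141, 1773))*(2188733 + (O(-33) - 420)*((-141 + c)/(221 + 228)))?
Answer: -3596109435392651/449 + 2436376518*I*√66/449 ≈ -8.0091e+12 + 4.4083e+7*I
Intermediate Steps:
o(h, y) = 5 - y
O(F) = √2*√F (O(F) = √(2*F) = √2*√F)
(-3656455 + o(141, 1773))*(2188733 + (O(-33) - 420)*((-141 + c)/(221 + 228))) = (-3656455 + (5 - 1*1773))*(2188733 + (√2*√(-33) - 420)*((-141 - 525)/(221 + 228))) = (-3656455 + (5 - 1773))*(2188733 + (√2*(I*√33) - 420)*(-666/449)) = (-3656455 - 1768)*(2188733 + (I*√66 - 420)*(-666*1/449)) = -3658223*(2188733 + (-420 + I*√66)*(-666/449)) = -3658223*(2188733 + (279720/449 - 666*I*√66/449)) = -3658223*(983020837/449 - 666*I*√66/449) = -3596109435392651/449 + 2436376518*I*√66/449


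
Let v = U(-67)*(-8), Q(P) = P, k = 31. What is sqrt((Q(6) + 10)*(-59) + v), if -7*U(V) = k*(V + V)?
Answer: 4*I*sqrt(17430)/7 ≈ 75.442*I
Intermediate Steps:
U(V) = -62*V/7 (U(V) = -31*(V + V)/7 = -31*2*V/7 = -62*V/7)
v = -33232/7 (v = -62/7*(-67)*(-8) = (4154/7)*(-8) = -33232/7 ≈ -4747.4)
sqrt((Q(6) + 10)*(-59) + v) = sqrt((6 + 10)*(-59) - 33232/7) = sqrt(16*(-59) - 33232/7) = sqrt(-944 - 33232/7) = sqrt(-39840/7) = 4*I*sqrt(17430)/7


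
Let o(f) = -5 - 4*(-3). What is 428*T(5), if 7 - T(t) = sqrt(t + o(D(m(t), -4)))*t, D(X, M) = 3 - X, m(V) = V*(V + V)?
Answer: 2996 - 4280*sqrt(3) ≈ -4417.2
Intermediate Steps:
m(V) = 2*V**2 (m(V) = V*(2*V) = 2*V**2)
o(f) = 7 (o(f) = -5 + 12 = 7)
T(t) = 7 - t*sqrt(7 + t) (T(t) = 7 - sqrt(t + 7)*t = 7 - sqrt(7 + t)*t = 7 - t*sqrt(7 + t))
428*T(5) = 428*(7 - 1*5*sqrt(7 + 5)) = 428*(7 - 1*5*sqrt(12)) = 428*(7 - 1*5*2*sqrt(3)) = 428*(7 - 10*sqrt(3)) = 2996 - 4280*sqrt(3)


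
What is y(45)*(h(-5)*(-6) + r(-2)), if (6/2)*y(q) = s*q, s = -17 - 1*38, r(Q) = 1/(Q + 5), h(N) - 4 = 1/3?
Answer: 21175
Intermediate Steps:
h(N) = 13/3 (h(N) = 4 + 1/3 = 4 + ⅓ = 13/3)
r(Q) = 1/(5 + Q)
s = -55 (s = -17 - 38 = -55)
y(q) = -55*q/3 (y(q) = (-55*q)/3 = -55*q/3)
y(45)*(h(-5)*(-6) + r(-2)) = (-55/3*45)*((13/3)*(-6) + 1/(5 - 2)) = -825*(-26 + 1/3) = -825*(-26 + ⅓) = -825*(-77/3) = 21175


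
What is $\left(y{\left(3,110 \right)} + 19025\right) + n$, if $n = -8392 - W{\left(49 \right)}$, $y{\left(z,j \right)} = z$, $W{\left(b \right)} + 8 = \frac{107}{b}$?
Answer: $\frac{521449}{49} \approx 10642.0$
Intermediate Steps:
$W{\left(b \right)} = -8 + \frac{107}{b}$
$n = - \frac{410923}{49}$ ($n = -8392 - \left(-8 + \frac{107}{49}\right) = -8392 - - \frac{285}{49} = -8392 + \frac{285}{49} = - \frac{410923}{49} \approx -8386.2$)
$\left(y{\left(3,110 \right)} + 19025\right) + n = \left(3 + 19025\right) - \frac{410923}{49} = 19028 - \frac{410923}{49} = \frac{521449}{49}$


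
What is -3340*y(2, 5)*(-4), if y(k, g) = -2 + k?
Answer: 0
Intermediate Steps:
-3340*y(2, 5)*(-4) = -3340*(-2 + 2)*(-4) = -0*(-4) = -3340*0 = 0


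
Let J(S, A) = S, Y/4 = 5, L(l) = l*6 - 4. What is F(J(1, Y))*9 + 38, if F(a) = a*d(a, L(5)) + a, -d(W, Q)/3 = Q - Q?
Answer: 47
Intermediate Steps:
L(l) = -4 + 6*l (L(l) = 6*l - 4 = -4 + 6*l)
Y = 20 (Y = 4*5 = 20)
d(W, Q) = 0 (d(W, Q) = -3*(Q - Q) = -3*0 = 0)
F(a) = a (F(a) = a*0 + a = 0 + a = a)
F(J(1, Y))*9 + 38 = 1*9 + 38 = 9 + 38 = 47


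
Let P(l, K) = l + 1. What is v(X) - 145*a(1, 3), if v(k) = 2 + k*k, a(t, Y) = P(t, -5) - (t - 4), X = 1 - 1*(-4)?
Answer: -698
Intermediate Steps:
X = 5 (X = 1 + 4 = 5)
P(l, K) = 1 + l
a(t, Y) = 5 (a(t, Y) = (1 + t) - (t - 4) = (1 + t) - (-4 + t) = (1 + t) + (4 - t) = 5)
v(k) = 2 + k**2
v(X) - 145*a(1, 3) = (2 + 5**2) - 145*5 = (2 + 25) - 725 = 27 - 725 = -698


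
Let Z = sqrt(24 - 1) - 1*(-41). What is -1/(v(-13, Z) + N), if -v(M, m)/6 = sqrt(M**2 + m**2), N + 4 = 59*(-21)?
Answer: 1/(1243 + 6*sqrt(169 + (41 + sqrt(23))**2)) ≈ 0.00065418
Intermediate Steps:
N = -1243 (N = -4 + 59*(-21) = -4 - 1239 = -1243)
Z = 41 + sqrt(23) (Z = sqrt(23) + 41 = 41 + sqrt(23) ≈ 45.796)
v(M, m) = -6*sqrt(M**2 + m**2)
-1/(v(-13, Z) + N) = -1/(-6*sqrt((-13)**2 + (41 + sqrt(23))**2) - 1243) = -1/(-6*sqrt(169 + (41 + sqrt(23))**2) - 1243) = -1/(-1243 - 6*sqrt(169 + (41 + sqrt(23))**2))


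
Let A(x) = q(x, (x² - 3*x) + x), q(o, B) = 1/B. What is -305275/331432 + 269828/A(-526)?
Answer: 24837113306817413/331432 ≈ 7.4939e+10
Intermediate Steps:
A(x) = 1/(x² - 2*x) (A(x) = 1/((x² - 3*x) + x) = 1/(x² - 2*x))
-305275/331432 + 269828/A(-526) = -305275/331432 + 269828/((1/((-526)*(-2 - 526)))) = -305275*1/331432 + 269828/((-1/526/(-528))) = -305275/331432 + 269828/((-1/526*(-1/528))) = -305275/331432 + 269828/(1/277728) = -305275/331432 + 269828*277728 = -305275/331432 + 74938790784 = 24837113306817413/331432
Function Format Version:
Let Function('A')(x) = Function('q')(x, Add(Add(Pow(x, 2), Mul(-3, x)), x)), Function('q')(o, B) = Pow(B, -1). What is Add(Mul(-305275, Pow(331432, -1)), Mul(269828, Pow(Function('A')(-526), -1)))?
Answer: Rational(24837113306817413, 331432) ≈ 7.4939e+10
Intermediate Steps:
Function('A')(x) = Pow(Add(Pow(x, 2), Mul(-2, x)), -1) (Function('A')(x) = Pow(Add(Add(Pow(x, 2), Mul(-3, x)), x), -1) = Pow(Add(Pow(x, 2), Mul(-2, x)), -1))
Add(Mul(-305275, Pow(331432, -1)), Mul(269828, Pow(Function('A')(-526), -1))) = Add(Mul(-305275, Pow(331432, -1)), Mul(269828, Pow(Mul(Pow(-526, -1), Pow(Add(-2, -526), -1)), -1))) = Add(Mul(-305275, Rational(1, 331432)), Mul(269828, Pow(Mul(Rational(-1, 526), Pow(-528, -1)), -1))) = Add(Rational(-305275, 331432), Mul(269828, Pow(Mul(Rational(-1, 526), Rational(-1, 528)), -1))) = Add(Rational(-305275, 331432), Mul(269828, Pow(Rational(1, 277728), -1))) = Add(Rational(-305275, 331432), Mul(269828, 277728)) = Add(Rational(-305275, 331432), 74938790784) = Rational(24837113306817413, 331432)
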